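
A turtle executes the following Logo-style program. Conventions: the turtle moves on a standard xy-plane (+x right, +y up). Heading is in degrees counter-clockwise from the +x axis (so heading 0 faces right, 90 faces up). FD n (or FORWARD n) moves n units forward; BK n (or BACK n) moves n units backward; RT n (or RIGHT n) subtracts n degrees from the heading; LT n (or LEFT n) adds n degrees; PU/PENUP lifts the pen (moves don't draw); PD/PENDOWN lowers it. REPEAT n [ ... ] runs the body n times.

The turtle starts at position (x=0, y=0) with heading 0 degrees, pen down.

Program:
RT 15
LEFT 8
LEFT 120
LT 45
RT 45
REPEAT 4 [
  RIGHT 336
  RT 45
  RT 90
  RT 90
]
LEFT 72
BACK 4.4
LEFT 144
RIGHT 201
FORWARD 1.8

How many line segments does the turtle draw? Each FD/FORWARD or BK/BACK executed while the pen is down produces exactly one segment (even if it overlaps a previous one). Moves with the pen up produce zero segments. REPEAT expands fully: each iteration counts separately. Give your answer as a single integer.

Answer: 2

Derivation:
Executing turtle program step by step:
Start: pos=(0,0), heading=0, pen down
RT 15: heading 0 -> 345
LT 8: heading 345 -> 353
LT 120: heading 353 -> 113
LT 45: heading 113 -> 158
RT 45: heading 158 -> 113
REPEAT 4 [
  -- iteration 1/4 --
  RT 336: heading 113 -> 137
  RT 45: heading 137 -> 92
  RT 90: heading 92 -> 2
  RT 90: heading 2 -> 272
  -- iteration 2/4 --
  RT 336: heading 272 -> 296
  RT 45: heading 296 -> 251
  RT 90: heading 251 -> 161
  RT 90: heading 161 -> 71
  -- iteration 3/4 --
  RT 336: heading 71 -> 95
  RT 45: heading 95 -> 50
  RT 90: heading 50 -> 320
  RT 90: heading 320 -> 230
  -- iteration 4/4 --
  RT 336: heading 230 -> 254
  RT 45: heading 254 -> 209
  RT 90: heading 209 -> 119
  RT 90: heading 119 -> 29
]
LT 72: heading 29 -> 101
BK 4.4: (0,0) -> (0.84,-4.319) [heading=101, draw]
LT 144: heading 101 -> 245
RT 201: heading 245 -> 44
FD 1.8: (0.84,-4.319) -> (2.134,-3.069) [heading=44, draw]
Final: pos=(2.134,-3.069), heading=44, 2 segment(s) drawn
Segments drawn: 2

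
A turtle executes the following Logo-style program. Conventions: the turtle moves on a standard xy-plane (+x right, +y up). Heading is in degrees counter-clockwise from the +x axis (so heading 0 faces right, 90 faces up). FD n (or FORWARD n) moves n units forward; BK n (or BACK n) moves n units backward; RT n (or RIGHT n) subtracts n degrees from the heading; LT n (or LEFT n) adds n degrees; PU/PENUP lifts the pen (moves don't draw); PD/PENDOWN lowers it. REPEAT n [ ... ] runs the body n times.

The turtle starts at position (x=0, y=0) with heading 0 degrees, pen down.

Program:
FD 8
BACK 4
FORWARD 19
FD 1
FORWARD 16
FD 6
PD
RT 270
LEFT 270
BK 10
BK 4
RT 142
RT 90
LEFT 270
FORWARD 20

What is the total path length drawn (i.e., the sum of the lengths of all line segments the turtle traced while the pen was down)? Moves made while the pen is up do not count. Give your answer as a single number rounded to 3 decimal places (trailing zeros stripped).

Answer: 88

Derivation:
Executing turtle program step by step:
Start: pos=(0,0), heading=0, pen down
FD 8: (0,0) -> (8,0) [heading=0, draw]
BK 4: (8,0) -> (4,0) [heading=0, draw]
FD 19: (4,0) -> (23,0) [heading=0, draw]
FD 1: (23,0) -> (24,0) [heading=0, draw]
FD 16: (24,0) -> (40,0) [heading=0, draw]
FD 6: (40,0) -> (46,0) [heading=0, draw]
PD: pen down
RT 270: heading 0 -> 90
LT 270: heading 90 -> 0
BK 10: (46,0) -> (36,0) [heading=0, draw]
BK 4: (36,0) -> (32,0) [heading=0, draw]
RT 142: heading 0 -> 218
RT 90: heading 218 -> 128
LT 270: heading 128 -> 38
FD 20: (32,0) -> (47.76,12.313) [heading=38, draw]
Final: pos=(47.76,12.313), heading=38, 9 segment(s) drawn

Segment lengths:
  seg 1: (0,0) -> (8,0), length = 8
  seg 2: (8,0) -> (4,0), length = 4
  seg 3: (4,0) -> (23,0), length = 19
  seg 4: (23,0) -> (24,0), length = 1
  seg 5: (24,0) -> (40,0), length = 16
  seg 6: (40,0) -> (46,0), length = 6
  seg 7: (46,0) -> (36,0), length = 10
  seg 8: (36,0) -> (32,0), length = 4
  seg 9: (32,0) -> (47.76,12.313), length = 20
Total = 88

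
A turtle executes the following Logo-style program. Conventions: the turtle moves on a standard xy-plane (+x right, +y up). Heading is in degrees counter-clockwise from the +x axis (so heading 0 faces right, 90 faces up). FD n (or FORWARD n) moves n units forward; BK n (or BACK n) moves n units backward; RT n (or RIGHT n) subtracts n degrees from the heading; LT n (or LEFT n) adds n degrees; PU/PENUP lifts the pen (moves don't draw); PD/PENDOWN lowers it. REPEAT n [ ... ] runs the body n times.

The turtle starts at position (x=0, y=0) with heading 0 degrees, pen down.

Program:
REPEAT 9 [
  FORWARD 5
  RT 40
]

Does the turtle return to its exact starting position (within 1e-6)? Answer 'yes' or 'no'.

Executing turtle program step by step:
Start: pos=(0,0), heading=0, pen down
REPEAT 9 [
  -- iteration 1/9 --
  FD 5: (0,0) -> (5,0) [heading=0, draw]
  RT 40: heading 0 -> 320
  -- iteration 2/9 --
  FD 5: (5,0) -> (8.83,-3.214) [heading=320, draw]
  RT 40: heading 320 -> 280
  -- iteration 3/9 --
  FD 5: (8.83,-3.214) -> (9.698,-8.138) [heading=280, draw]
  RT 40: heading 280 -> 240
  -- iteration 4/9 --
  FD 5: (9.698,-8.138) -> (7.198,-12.468) [heading=240, draw]
  RT 40: heading 240 -> 200
  -- iteration 5/9 --
  FD 5: (7.198,-12.468) -> (2.5,-14.178) [heading=200, draw]
  RT 40: heading 200 -> 160
  -- iteration 6/9 --
  FD 5: (2.5,-14.178) -> (-2.198,-12.468) [heading=160, draw]
  RT 40: heading 160 -> 120
  -- iteration 7/9 --
  FD 5: (-2.198,-12.468) -> (-4.698,-8.138) [heading=120, draw]
  RT 40: heading 120 -> 80
  -- iteration 8/9 --
  FD 5: (-4.698,-8.138) -> (-3.83,-3.214) [heading=80, draw]
  RT 40: heading 80 -> 40
  -- iteration 9/9 --
  FD 5: (-3.83,-3.214) -> (0,0) [heading=40, draw]
  RT 40: heading 40 -> 0
]
Final: pos=(0,0), heading=0, 9 segment(s) drawn

Start position: (0, 0)
Final position: (0, 0)
Distance = 0; < 1e-6 -> CLOSED

Answer: yes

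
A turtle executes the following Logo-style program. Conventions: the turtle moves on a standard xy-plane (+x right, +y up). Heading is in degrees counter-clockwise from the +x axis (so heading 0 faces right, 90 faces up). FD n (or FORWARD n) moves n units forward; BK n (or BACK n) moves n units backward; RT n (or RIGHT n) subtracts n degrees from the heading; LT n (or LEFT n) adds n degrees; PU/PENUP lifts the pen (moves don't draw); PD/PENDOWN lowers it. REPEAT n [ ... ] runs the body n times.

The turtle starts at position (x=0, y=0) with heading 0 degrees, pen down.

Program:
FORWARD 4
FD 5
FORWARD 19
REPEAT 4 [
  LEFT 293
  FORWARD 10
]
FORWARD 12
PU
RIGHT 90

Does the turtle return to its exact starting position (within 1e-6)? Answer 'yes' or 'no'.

Executing turtle program step by step:
Start: pos=(0,0), heading=0, pen down
FD 4: (0,0) -> (4,0) [heading=0, draw]
FD 5: (4,0) -> (9,0) [heading=0, draw]
FD 19: (9,0) -> (28,0) [heading=0, draw]
REPEAT 4 [
  -- iteration 1/4 --
  LT 293: heading 0 -> 293
  FD 10: (28,0) -> (31.907,-9.205) [heading=293, draw]
  -- iteration 2/4 --
  LT 293: heading 293 -> 226
  FD 10: (31.907,-9.205) -> (24.961,-16.398) [heading=226, draw]
  -- iteration 3/4 --
  LT 293: heading 226 -> 159
  FD 10: (24.961,-16.398) -> (15.625,-12.815) [heading=159, draw]
  -- iteration 4/4 --
  LT 293: heading 159 -> 92
  FD 10: (15.625,-12.815) -> (15.276,-2.821) [heading=92, draw]
]
FD 12: (15.276,-2.821) -> (14.857,9.172) [heading=92, draw]
PU: pen up
RT 90: heading 92 -> 2
Final: pos=(14.857,9.172), heading=2, 8 segment(s) drawn

Start position: (0, 0)
Final position: (14.857, 9.172)
Distance = 17.46; >= 1e-6 -> NOT closed

Answer: no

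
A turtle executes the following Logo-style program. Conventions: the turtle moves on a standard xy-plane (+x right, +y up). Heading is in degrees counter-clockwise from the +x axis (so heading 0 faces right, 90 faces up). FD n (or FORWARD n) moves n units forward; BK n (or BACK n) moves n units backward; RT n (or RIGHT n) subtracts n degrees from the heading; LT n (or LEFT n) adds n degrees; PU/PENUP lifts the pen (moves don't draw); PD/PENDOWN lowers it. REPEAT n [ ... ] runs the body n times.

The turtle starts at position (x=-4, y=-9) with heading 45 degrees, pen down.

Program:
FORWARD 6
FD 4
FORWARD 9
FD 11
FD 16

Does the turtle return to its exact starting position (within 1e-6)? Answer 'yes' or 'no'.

Executing turtle program step by step:
Start: pos=(-4,-9), heading=45, pen down
FD 6: (-4,-9) -> (0.243,-4.757) [heading=45, draw]
FD 4: (0.243,-4.757) -> (3.071,-1.929) [heading=45, draw]
FD 9: (3.071,-1.929) -> (9.435,4.435) [heading=45, draw]
FD 11: (9.435,4.435) -> (17.213,12.213) [heading=45, draw]
FD 16: (17.213,12.213) -> (28.527,23.527) [heading=45, draw]
Final: pos=(28.527,23.527), heading=45, 5 segment(s) drawn

Start position: (-4, -9)
Final position: (28.527, 23.527)
Distance = 46; >= 1e-6 -> NOT closed

Answer: no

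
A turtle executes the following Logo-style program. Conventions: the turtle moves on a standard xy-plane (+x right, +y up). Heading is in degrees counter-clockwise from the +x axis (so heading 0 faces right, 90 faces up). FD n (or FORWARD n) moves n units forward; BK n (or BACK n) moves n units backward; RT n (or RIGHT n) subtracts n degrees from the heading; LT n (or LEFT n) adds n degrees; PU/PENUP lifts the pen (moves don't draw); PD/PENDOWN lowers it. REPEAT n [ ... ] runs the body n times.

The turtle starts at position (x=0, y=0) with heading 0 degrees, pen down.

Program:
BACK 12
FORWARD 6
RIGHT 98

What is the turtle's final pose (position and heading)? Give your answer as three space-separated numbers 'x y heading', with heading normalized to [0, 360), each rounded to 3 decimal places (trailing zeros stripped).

Answer: -6 0 262

Derivation:
Executing turtle program step by step:
Start: pos=(0,0), heading=0, pen down
BK 12: (0,0) -> (-12,0) [heading=0, draw]
FD 6: (-12,0) -> (-6,0) [heading=0, draw]
RT 98: heading 0 -> 262
Final: pos=(-6,0), heading=262, 2 segment(s) drawn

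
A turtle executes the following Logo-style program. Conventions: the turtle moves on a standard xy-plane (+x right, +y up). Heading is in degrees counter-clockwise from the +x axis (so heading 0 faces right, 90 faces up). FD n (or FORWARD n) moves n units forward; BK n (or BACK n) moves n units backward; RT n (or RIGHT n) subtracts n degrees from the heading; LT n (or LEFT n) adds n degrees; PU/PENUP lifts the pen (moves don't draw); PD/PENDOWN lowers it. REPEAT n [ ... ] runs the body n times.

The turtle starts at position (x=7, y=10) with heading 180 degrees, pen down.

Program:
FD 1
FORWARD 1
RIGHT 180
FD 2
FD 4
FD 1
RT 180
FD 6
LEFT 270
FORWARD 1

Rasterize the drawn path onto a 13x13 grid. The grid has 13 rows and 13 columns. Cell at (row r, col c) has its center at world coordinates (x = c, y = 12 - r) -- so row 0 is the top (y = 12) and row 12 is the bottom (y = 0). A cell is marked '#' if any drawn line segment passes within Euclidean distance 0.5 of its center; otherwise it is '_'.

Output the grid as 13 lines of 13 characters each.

Segment 0: (7,10) -> (6,10)
Segment 1: (6,10) -> (5,10)
Segment 2: (5,10) -> (7,10)
Segment 3: (7,10) -> (11,10)
Segment 4: (11,10) -> (12,10)
Segment 5: (12,10) -> (6,10)
Segment 6: (6,10) -> (6,11)

Answer: _____________
______#______
_____########
_____________
_____________
_____________
_____________
_____________
_____________
_____________
_____________
_____________
_____________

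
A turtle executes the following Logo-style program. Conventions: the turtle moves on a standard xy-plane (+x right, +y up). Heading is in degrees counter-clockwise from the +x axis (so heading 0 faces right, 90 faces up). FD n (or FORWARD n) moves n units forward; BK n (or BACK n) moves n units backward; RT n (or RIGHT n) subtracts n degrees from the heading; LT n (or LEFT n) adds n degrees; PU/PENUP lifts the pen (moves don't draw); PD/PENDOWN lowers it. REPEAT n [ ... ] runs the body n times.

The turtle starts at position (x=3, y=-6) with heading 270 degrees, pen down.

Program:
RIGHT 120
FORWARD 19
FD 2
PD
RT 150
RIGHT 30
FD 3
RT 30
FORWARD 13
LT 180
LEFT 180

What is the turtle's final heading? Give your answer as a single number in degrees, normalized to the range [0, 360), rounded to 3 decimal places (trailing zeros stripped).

Executing turtle program step by step:
Start: pos=(3,-6), heading=270, pen down
RT 120: heading 270 -> 150
FD 19: (3,-6) -> (-13.454,3.5) [heading=150, draw]
FD 2: (-13.454,3.5) -> (-15.187,4.5) [heading=150, draw]
PD: pen down
RT 150: heading 150 -> 0
RT 30: heading 0 -> 330
FD 3: (-15.187,4.5) -> (-12.588,3) [heading=330, draw]
RT 30: heading 330 -> 300
FD 13: (-12.588,3) -> (-6.088,-8.258) [heading=300, draw]
LT 180: heading 300 -> 120
LT 180: heading 120 -> 300
Final: pos=(-6.088,-8.258), heading=300, 4 segment(s) drawn

Answer: 300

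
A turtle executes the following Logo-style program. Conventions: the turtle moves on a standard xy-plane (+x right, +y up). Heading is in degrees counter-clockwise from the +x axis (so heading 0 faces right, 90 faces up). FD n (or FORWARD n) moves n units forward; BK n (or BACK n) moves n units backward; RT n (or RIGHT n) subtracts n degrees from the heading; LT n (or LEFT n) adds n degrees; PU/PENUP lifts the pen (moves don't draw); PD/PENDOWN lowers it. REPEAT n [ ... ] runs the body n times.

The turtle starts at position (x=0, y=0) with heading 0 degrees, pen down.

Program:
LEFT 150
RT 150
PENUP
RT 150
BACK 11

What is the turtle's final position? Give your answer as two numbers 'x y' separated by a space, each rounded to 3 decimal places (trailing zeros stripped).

Executing turtle program step by step:
Start: pos=(0,0), heading=0, pen down
LT 150: heading 0 -> 150
RT 150: heading 150 -> 0
PU: pen up
RT 150: heading 0 -> 210
BK 11: (0,0) -> (9.526,5.5) [heading=210, move]
Final: pos=(9.526,5.5), heading=210, 0 segment(s) drawn

Answer: 9.526 5.5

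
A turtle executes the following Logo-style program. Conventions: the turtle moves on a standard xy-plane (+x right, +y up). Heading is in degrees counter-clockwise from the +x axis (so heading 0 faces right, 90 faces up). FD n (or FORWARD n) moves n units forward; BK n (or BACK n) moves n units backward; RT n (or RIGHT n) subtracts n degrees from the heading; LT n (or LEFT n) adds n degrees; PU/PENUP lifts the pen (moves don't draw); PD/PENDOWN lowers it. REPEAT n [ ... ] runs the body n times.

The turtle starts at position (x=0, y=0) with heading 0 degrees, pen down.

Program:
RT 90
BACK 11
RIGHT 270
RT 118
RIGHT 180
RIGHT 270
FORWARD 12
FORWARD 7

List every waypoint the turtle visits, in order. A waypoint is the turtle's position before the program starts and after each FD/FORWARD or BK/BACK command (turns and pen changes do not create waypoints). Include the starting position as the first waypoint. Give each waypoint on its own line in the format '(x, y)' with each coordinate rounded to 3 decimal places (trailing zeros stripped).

Executing turtle program step by step:
Start: pos=(0,0), heading=0, pen down
RT 90: heading 0 -> 270
BK 11: (0,0) -> (0,11) [heading=270, draw]
RT 270: heading 270 -> 0
RT 118: heading 0 -> 242
RT 180: heading 242 -> 62
RT 270: heading 62 -> 152
FD 12: (0,11) -> (-10.595,16.634) [heading=152, draw]
FD 7: (-10.595,16.634) -> (-16.776,19.92) [heading=152, draw]
Final: pos=(-16.776,19.92), heading=152, 3 segment(s) drawn
Waypoints (4 total):
(0, 0)
(0, 11)
(-10.595, 16.634)
(-16.776, 19.92)

Answer: (0, 0)
(0, 11)
(-10.595, 16.634)
(-16.776, 19.92)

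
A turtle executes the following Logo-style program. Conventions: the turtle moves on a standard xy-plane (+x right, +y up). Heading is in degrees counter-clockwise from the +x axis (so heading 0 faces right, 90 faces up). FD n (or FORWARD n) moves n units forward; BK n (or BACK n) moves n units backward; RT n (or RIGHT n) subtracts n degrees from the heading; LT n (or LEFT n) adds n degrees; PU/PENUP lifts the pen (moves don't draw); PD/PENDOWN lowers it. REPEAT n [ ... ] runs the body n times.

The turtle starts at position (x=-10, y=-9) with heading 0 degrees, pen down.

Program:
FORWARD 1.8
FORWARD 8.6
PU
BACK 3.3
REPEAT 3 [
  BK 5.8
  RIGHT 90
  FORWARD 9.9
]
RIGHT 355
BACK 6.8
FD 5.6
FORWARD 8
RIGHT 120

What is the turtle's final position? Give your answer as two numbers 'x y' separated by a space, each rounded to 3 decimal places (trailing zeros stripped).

Answer: -13.393 3.574

Derivation:
Executing turtle program step by step:
Start: pos=(-10,-9), heading=0, pen down
FD 1.8: (-10,-9) -> (-8.2,-9) [heading=0, draw]
FD 8.6: (-8.2,-9) -> (0.4,-9) [heading=0, draw]
PU: pen up
BK 3.3: (0.4,-9) -> (-2.9,-9) [heading=0, move]
REPEAT 3 [
  -- iteration 1/3 --
  BK 5.8: (-2.9,-9) -> (-8.7,-9) [heading=0, move]
  RT 90: heading 0 -> 270
  FD 9.9: (-8.7,-9) -> (-8.7,-18.9) [heading=270, move]
  -- iteration 2/3 --
  BK 5.8: (-8.7,-18.9) -> (-8.7,-13.1) [heading=270, move]
  RT 90: heading 270 -> 180
  FD 9.9: (-8.7,-13.1) -> (-18.6,-13.1) [heading=180, move]
  -- iteration 3/3 --
  BK 5.8: (-18.6,-13.1) -> (-12.8,-13.1) [heading=180, move]
  RT 90: heading 180 -> 90
  FD 9.9: (-12.8,-13.1) -> (-12.8,-3.2) [heading=90, move]
]
RT 355: heading 90 -> 95
BK 6.8: (-12.8,-3.2) -> (-12.207,-9.974) [heading=95, move]
FD 5.6: (-12.207,-9.974) -> (-12.695,-4.395) [heading=95, move]
FD 8: (-12.695,-4.395) -> (-13.393,3.574) [heading=95, move]
RT 120: heading 95 -> 335
Final: pos=(-13.393,3.574), heading=335, 2 segment(s) drawn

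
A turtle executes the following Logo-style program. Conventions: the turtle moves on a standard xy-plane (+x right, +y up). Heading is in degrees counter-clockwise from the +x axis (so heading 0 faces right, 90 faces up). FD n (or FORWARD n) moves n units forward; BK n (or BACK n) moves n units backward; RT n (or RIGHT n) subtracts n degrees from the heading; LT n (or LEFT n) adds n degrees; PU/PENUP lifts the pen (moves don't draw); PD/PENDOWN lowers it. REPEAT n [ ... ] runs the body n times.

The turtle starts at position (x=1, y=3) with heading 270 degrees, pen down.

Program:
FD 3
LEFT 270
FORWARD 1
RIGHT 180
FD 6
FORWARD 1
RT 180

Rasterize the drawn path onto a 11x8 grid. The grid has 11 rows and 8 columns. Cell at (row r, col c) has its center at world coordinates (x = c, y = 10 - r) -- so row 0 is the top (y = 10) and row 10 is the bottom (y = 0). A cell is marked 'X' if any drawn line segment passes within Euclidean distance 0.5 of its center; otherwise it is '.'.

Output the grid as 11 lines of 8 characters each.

Segment 0: (1,3) -> (1,0)
Segment 1: (1,0) -> (-0,0)
Segment 2: (-0,0) -> (6,-0)
Segment 3: (6,-0) -> (7,-0)

Answer: ........
........
........
........
........
........
........
.X......
.X......
.X......
XXXXXXXX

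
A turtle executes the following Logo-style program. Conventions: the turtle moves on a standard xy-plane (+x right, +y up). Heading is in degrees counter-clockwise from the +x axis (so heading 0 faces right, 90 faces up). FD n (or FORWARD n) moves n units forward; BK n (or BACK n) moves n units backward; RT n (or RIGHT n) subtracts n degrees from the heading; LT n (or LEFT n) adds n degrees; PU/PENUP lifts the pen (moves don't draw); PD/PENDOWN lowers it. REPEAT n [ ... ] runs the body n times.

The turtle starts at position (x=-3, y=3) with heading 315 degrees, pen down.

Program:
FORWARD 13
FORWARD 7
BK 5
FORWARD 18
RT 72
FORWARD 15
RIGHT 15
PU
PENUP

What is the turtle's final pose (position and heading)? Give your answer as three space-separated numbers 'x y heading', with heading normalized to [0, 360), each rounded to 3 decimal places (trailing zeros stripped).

Answer: 13.525 -33.7 228

Derivation:
Executing turtle program step by step:
Start: pos=(-3,3), heading=315, pen down
FD 13: (-3,3) -> (6.192,-6.192) [heading=315, draw]
FD 7: (6.192,-6.192) -> (11.142,-11.142) [heading=315, draw]
BK 5: (11.142,-11.142) -> (7.607,-7.607) [heading=315, draw]
FD 18: (7.607,-7.607) -> (20.335,-20.335) [heading=315, draw]
RT 72: heading 315 -> 243
FD 15: (20.335,-20.335) -> (13.525,-33.7) [heading=243, draw]
RT 15: heading 243 -> 228
PU: pen up
PU: pen up
Final: pos=(13.525,-33.7), heading=228, 5 segment(s) drawn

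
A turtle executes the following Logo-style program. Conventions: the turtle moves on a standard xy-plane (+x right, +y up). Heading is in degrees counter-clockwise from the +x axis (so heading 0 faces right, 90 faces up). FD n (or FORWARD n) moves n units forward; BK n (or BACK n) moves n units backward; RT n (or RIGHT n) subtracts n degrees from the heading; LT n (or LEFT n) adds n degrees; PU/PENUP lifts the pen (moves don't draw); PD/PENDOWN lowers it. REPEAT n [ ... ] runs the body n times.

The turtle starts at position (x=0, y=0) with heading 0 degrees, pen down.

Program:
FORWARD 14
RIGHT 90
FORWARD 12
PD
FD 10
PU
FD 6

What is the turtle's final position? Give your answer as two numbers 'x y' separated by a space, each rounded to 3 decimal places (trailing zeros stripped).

Answer: 14 -28

Derivation:
Executing turtle program step by step:
Start: pos=(0,0), heading=0, pen down
FD 14: (0,0) -> (14,0) [heading=0, draw]
RT 90: heading 0 -> 270
FD 12: (14,0) -> (14,-12) [heading=270, draw]
PD: pen down
FD 10: (14,-12) -> (14,-22) [heading=270, draw]
PU: pen up
FD 6: (14,-22) -> (14,-28) [heading=270, move]
Final: pos=(14,-28), heading=270, 3 segment(s) drawn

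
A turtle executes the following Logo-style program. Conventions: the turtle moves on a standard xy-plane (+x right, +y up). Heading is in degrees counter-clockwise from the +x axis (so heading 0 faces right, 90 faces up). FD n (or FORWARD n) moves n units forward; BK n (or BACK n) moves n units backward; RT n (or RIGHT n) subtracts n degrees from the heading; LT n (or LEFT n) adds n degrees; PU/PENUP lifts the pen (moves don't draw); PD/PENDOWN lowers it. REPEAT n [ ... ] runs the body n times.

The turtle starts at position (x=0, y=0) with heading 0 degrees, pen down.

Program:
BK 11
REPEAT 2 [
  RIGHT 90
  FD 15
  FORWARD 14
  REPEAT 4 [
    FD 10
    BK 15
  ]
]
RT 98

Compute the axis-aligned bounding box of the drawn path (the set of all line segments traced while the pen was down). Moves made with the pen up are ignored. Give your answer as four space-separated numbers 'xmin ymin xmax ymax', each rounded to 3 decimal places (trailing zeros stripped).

Answer: -50 -39 0 0

Derivation:
Executing turtle program step by step:
Start: pos=(0,0), heading=0, pen down
BK 11: (0,0) -> (-11,0) [heading=0, draw]
REPEAT 2 [
  -- iteration 1/2 --
  RT 90: heading 0 -> 270
  FD 15: (-11,0) -> (-11,-15) [heading=270, draw]
  FD 14: (-11,-15) -> (-11,-29) [heading=270, draw]
  REPEAT 4 [
    -- iteration 1/4 --
    FD 10: (-11,-29) -> (-11,-39) [heading=270, draw]
    BK 15: (-11,-39) -> (-11,-24) [heading=270, draw]
    -- iteration 2/4 --
    FD 10: (-11,-24) -> (-11,-34) [heading=270, draw]
    BK 15: (-11,-34) -> (-11,-19) [heading=270, draw]
    -- iteration 3/4 --
    FD 10: (-11,-19) -> (-11,-29) [heading=270, draw]
    BK 15: (-11,-29) -> (-11,-14) [heading=270, draw]
    -- iteration 4/4 --
    FD 10: (-11,-14) -> (-11,-24) [heading=270, draw]
    BK 15: (-11,-24) -> (-11,-9) [heading=270, draw]
  ]
  -- iteration 2/2 --
  RT 90: heading 270 -> 180
  FD 15: (-11,-9) -> (-26,-9) [heading=180, draw]
  FD 14: (-26,-9) -> (-40,-9) [heading=180, draw]
  REPEAT 4 [
    -- iteration 1/4 --
    FD 10: (-40,-9) -> (-50,-9) [heading=180, draw]
    BK 15: (-50,-9) -> (-35,-9) [heading=180, draw]
    -- iteration 2/4 --
    FD 10: (-35,-9) -> (-45,-9) [heading=180, draw]
    BK 15: (-45,-9) -> (-30,-9) [heading=180, draw]
    -- iteration 3/4 --
    FD 10: (-30,-9) -> (-40,-9) [heading=180, draw]
    BK 15: (-40,-9) -> (-25,-9) [heading=180, draw]
    -- iteration 4/4 --
    FD 10: (-25,-9) -> (-35,-9) [heading=180, draw]
    BK 15: (-35,-9) -> (-20,-9) [heading=180, draw]
  ]
]
RT 98: heading 180 -> 82
Final: pos=(-20,-9), heading=82, 21 segment(s) drawn

Segment endpoints: x in {-50, -45, -40, -35, -30, -26, -25, -20, -11, -11, -11, -11, -11, 0}, y in {-39, -34, -29, -24, -19, -15, -14, -9, -9, -9, -9, 0}
xmin=-50, ymin=-39, xmax=0, ymax=0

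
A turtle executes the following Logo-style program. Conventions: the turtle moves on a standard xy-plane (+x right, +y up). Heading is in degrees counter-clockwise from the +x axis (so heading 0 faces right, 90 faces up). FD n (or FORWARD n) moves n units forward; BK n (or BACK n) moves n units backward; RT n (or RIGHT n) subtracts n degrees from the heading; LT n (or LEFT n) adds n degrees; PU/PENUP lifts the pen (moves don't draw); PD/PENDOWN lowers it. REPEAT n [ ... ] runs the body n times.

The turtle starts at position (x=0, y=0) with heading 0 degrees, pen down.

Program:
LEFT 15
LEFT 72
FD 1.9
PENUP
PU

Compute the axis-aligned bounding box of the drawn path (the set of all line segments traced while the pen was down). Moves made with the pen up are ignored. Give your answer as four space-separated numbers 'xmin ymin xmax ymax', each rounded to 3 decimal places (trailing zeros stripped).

Executing turtle program step by step:
Start: pos=(0,0), heading=0, pen down
LT 15: heading 0 -> 15
LT 72: heading 15 -> 87
FD 1.9: (0,0) -> (0.099,1.897) [heading=87, draw]
PU: pen up
PU: pen up
Final: pos=(0.099,1.897), heading=87, 1 segment(s) drawn

Segment endpoints: x in {0, 0.099}, y in {0, 1.897}
xmin=0, ymin=0, xmax=0.099, ymax=1.897

Answer: 0 0 0.099 1.897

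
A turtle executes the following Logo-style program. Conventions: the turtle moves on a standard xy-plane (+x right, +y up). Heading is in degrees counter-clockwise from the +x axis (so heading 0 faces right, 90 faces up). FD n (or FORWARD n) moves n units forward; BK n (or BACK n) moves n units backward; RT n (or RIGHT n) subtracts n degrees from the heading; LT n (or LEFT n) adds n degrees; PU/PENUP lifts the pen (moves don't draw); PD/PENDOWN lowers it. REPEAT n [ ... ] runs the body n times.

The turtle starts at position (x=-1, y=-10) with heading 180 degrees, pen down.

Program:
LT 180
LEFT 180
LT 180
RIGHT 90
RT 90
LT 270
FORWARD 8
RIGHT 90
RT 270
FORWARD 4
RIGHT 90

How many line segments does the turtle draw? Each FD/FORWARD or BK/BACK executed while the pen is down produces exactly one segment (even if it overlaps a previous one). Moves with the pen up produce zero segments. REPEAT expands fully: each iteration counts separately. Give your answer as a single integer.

Answer: 2

Derivation:
Executing turtle program step by step:
Start: pos=(-1,-10), heading=180, pen down
LT 180: heading 180 -> 0
LT 180: heading 0 -> 180
LT 180: heading 180 -> 0
RT 90: heading 0 -> 270
RT 90: heading 270 -> 180
LT 270: heading 180 -> 90
FD 8: (-1,-10) -> (-1,-2) [heading=90, draw]
RT 90: heading 90 -> 0
RT 270: heading 0 -> 90
FD 4: (-1,-2) -> (-1,2) [heading=90, draw]
RT 90: heading 90 -> 0
Final: pos=(-1,2), heading=0, 2 segment(s) drawn
Segments drawn: 2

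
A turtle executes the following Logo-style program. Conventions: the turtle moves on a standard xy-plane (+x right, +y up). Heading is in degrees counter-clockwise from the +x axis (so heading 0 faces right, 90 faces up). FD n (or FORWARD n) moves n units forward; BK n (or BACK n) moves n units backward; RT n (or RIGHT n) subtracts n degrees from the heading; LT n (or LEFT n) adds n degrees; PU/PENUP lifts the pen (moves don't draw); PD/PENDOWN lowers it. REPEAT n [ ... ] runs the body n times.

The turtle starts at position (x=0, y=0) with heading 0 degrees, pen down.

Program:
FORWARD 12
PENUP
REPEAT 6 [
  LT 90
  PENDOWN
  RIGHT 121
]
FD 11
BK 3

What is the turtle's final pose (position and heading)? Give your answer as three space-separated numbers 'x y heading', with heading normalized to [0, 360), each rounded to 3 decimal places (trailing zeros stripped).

Executing turtle program step by step:
Start: pos=(0,0), heading=0, pen down
FD 12: (0,0) -> (12,0) [heading=0, draw]
PU: pen up
REPEAT 6 [
  -- iteration 1/6 --
  LT 90: heading 0 -> 90
  PD: pen down
  RT 121: heading 90 -> 329
  -- iteration 2/6 --
  LT 90: heading 329 -> 59
  PD: pen down
  RT 121: heading 59 -> 298
  -- iteration 3/6 --
  LT 90: heading 298 -> 28
  PD: pen down
  RT 121: heading 28 -> 267
  -- iteration 4/6 --
  LT 90: heading 267 -> 357
  PD: pen down
  RT 121: heading 357 -> 236
  -- iteration 5/6 --
  LT 90: heading 236 -> 326
  PD: pen down
  RT 121: heading 326 -> 205
  -- iteration 6/6 --
  LT 90: heading 205 -> 295
  PD: pen down
  RT 121: heading 295 -> 174
]
FD 11: (12,0) -> (1.06,1.15) [heading=174, draw]
BK 3: (1.06,1.15) -> (4.044,0.836) [heading=174, draw]
Final: pos=(4.044,0.836), heading=174, 3 segment(s) drawn

Answer: 4.044 0.836 174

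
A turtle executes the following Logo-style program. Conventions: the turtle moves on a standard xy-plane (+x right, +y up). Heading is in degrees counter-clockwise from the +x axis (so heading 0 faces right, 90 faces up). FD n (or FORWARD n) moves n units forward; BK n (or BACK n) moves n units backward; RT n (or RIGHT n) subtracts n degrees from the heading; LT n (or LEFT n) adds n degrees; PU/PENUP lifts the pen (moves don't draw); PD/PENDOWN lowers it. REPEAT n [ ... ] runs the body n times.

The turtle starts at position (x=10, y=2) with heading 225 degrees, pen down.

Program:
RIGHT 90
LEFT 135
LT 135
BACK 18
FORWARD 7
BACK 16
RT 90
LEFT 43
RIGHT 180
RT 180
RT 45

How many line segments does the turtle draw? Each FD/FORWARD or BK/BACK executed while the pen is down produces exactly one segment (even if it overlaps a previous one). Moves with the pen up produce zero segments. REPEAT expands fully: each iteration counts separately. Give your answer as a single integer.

Answer: 3

Derivation:
Executing turtle program step by step:
Start: pos=(10,2), heading=225, pen down
RT 90: heading 225 -> 135
LT 135: heading 135 -> 270
LT 135: heading 270 -> 45
BK 18: (10,2) -> (-2.728,-10.728) [heading=45, draw]
FD 7: (-2.728,-10.728) -> (2.222,-5.778) [heading=45, draw]
BK 16: (2.222,-5.778) -> (-9.092,-17.092) [heading=45, draw]
RT 90: heading 45 -> 315
LT 43: heading 315 -> 358
RT 180: heading 358 -> 178
RT 180: heading 178 -> 358
RT 45: heading 358 -> 313
Final: pos=(-9.092,-17.092), heading=313, 3 segment(s) drawn
Segments drawn: 3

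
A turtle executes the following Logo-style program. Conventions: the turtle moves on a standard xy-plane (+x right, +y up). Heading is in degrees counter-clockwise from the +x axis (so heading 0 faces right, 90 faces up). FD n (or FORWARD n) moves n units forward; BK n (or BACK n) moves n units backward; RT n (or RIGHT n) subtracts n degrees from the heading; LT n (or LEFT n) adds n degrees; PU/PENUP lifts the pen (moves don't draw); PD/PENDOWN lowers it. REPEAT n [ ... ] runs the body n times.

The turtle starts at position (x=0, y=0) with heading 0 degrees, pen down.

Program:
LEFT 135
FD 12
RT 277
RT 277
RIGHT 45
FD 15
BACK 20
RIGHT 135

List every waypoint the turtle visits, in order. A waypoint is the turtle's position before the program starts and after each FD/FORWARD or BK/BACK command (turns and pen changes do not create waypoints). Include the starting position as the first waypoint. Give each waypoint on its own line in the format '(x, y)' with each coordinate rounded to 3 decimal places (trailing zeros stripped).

Executing turtle program step by step:
Start: pos=(0,0), heading=0, pen down
LT 135: heading 0 -> 135
FD 12: (0,0) -> (-8.485,8.485) [heading=135, draw]
RT 277: heading 135 -> 218
RT 277: heading 218 -> 301
RT 45: heading 301 -> 256
FD 15: (-8.485,8.485) -> (-12.114,-6.069) [heading=256, draw]
BK 20: (-12.114,-6.069) -> (-7.276,13.337) [heading=256, draw]
RT 135: heading 256 -> 121
Final: pos=(-7.276,13.337), heading=121, 3 segment(s) drawn
Waypoints (4 total):
(0, 0)
(-8.485, 8.485)
(-12.114, -6.069)
(-7.276, 13.337)

Answer: (0, 0)
(-8.485, 8.485)
(-12.114, -6.069)
(-7.276, 13.337)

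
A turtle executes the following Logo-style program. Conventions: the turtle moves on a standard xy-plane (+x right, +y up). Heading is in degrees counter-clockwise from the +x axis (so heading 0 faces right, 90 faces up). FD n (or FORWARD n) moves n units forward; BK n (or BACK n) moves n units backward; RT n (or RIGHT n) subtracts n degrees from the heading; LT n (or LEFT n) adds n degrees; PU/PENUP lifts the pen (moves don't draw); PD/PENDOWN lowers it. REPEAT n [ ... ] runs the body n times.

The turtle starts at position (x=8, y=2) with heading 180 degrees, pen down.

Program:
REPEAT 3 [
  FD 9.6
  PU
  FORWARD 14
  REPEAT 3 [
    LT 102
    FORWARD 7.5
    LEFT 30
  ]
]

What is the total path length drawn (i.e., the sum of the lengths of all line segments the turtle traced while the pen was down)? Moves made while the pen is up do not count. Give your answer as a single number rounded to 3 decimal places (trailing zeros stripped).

Executing turtle program step by step:
Start: pos=(8,2), heading=180, pen down
REPEAT 3 [
  -- iteration 1/3 --
  FD 9.6: (8,2) -> (-1.6,2) [heading=180, draw]
  PU: pen up
  FD 14: (-1.6,2) -> (-15.6,2) [heading=180, move]
  REPEAT 3 [
    -- iteration 1/3 --
    LT 102: heading 180 -> 282
    FD 7.5: (-15.6,2) -> (-14.041,-5.336) [heading=282, move]
    LT 30: heading 282 -> 312
    -- iteration 2/3 --
    LT 102: heading 312 -> 54
    FD 7.5: (-14.041,-5.336) -> (-9.632,0.732) [heading=54, move]
    LT 30: heading 54 -> 84
    -- iteration 3/3 --
    LT 102: heading 84 -> 186
    FD 7.5: (-9.632,0.732) -> (-17.091,-0.052) [heading=186, move]
    LT 30: heading 186 -> 216
  ]
  -- iteration 2/3 --
  FD 9.6: (-17.091,-0.052) -> (-24.858,-5.695) [heading=216, move]
  PU: pen up
  FD 14: (-24.858,-5.695) -> (-36.184,-13.924) [heading=216, move]
  REPEAT 3 [
    -- iteration 1/3 --
    LT 102: heading 216 -> 318
    FD 7.5: (-36.184,-13.924) -> (-30.61,-18.943) [heading=318, move]
    LT 30: heading 318 -> 348
    -- iteration 2/3 --
    LT 102: heading 348 -> 90
    FD 7.5: (-30.61,-18.943) -> (-30.61,-11.443) [heading=90, move]
    LT 30: heading 90 -> 120
    -- iteration 3/3 --
    LT 102: heading 120 -> 222
    FD 7.5: (-30.61,-11.443) -> (-36.184,-16.461) [heading=222, move]
    LT 30: heading 222 -> 252
  ]
  -- iteration 3/3 --
  FD 9.6: (-36.184,-16.461) -> (-39.151,-25.591) [heading=252, move]
  PU: pen up
  FD 14: (-39.151,-25.591) -> (-43.477,-38.906) [heading=252, move]
  REPEAT 3 [
    -- iteration 1/3 --
    LT 102: heading 252 -> 354
    FD 7.5: (-43.477,-38.906) -> (-36.018,-39.69) [heading=354, move]
    LT 30: heading 354 -> 24
    -- iteration 2/3 --
    LT 102: heading 24 -> 126
    FD 7.5: (-36.018,-39.69) -> (-40.426,-33.622) [heading=126, move]
    LT 30: heading 126 -> 156
    -- iteration 3/3 --
    LT 102: heading 156 -> 258
    FD 7.5: (-40.426,-33.622) -> (-41.986,-40.959) [heading=258, move]
    LT 30: heading 258 -> 288
  ]
]
Final: pos=(-41.986,-40.959), heading=288, 1 segment(s) drawn

Segment lengths:
  seg 1: (8,2) -> (-1.6,2), length = 9.6
Total = 9.6

Answer: 9.6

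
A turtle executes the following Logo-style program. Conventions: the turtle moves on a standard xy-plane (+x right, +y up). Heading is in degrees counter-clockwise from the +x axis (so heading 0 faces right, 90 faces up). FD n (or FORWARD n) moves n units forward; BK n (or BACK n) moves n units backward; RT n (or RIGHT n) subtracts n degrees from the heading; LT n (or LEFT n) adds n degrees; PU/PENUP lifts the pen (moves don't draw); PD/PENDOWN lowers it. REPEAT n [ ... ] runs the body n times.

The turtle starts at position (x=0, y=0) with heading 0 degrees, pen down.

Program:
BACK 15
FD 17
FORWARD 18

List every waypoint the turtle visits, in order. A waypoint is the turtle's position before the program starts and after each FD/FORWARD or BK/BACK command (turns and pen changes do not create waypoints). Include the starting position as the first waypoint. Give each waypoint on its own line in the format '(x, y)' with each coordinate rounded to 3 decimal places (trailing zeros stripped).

Executing turtle program step by step:
Start: pos=(0,0), heading=0, pen down
BK 15: (0,0) -> (-15,0) [heading=0, draw]
FD 17: (-15,0) -> (2,0) [heading=0, draw]
FD 18: (2,0) -> (20,0) [heading=0, draw]
Final: pos=(20,0), heading=0, 3 segment(s) drawn
Waypoints (4 total):
(0, 0)
(-15, 0)
(2, 0)
(20, 0)

Answer: (0, 0)
(-15, 0)
(2, 0)
(20, 0)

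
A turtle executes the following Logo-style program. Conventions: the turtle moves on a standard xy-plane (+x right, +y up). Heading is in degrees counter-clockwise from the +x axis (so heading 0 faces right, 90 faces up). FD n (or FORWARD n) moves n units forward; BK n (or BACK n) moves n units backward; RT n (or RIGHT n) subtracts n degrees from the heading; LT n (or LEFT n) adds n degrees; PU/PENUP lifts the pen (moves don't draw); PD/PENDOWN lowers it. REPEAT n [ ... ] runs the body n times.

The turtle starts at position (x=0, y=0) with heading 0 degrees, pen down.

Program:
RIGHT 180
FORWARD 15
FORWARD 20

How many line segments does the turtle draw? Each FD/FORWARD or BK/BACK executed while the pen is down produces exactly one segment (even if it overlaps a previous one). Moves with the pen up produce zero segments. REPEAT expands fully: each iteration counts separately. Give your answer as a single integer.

Executing turtle program step by step:
Start: pos=(0,0), heading=0, pen down
RT 180: heading 0 -> 180
FD 15: (0,0) -> (-15,0) [heading=180, draw]
FD 20: (-15,0) -> (-35,0) [heading=180, draw]
Final: pos=(-35,0), heading=180, 2 segment(s) drawn
Segments drawn: 2

Answer: 2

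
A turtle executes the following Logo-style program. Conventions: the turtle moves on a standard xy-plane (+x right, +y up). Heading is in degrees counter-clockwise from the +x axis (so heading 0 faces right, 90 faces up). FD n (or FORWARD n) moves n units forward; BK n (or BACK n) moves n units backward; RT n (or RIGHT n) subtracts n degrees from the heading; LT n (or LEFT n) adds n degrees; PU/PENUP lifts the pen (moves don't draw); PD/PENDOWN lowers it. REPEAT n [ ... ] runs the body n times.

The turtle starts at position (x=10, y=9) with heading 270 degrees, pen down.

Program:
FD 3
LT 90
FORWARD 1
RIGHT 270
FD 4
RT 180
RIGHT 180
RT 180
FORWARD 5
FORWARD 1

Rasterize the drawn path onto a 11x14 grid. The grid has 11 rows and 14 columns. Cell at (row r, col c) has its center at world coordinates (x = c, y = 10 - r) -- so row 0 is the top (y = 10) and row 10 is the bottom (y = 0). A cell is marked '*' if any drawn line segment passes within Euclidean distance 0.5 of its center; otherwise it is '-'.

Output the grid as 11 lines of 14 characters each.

Segment 0: (10,9) -> (10,6)
Segment 1: (10,6) -> (11,6)
Segment 2: (11,6) -> (11,10)
Segment 3: (11,10) -> (11,5)
Segment 4: (11,5) -> (11,4)

Answer: -----------*--
----------**--
----------**--
----------**--
----------**--
-----------*--
-----------*--
--------------
--------------
--------------
--------------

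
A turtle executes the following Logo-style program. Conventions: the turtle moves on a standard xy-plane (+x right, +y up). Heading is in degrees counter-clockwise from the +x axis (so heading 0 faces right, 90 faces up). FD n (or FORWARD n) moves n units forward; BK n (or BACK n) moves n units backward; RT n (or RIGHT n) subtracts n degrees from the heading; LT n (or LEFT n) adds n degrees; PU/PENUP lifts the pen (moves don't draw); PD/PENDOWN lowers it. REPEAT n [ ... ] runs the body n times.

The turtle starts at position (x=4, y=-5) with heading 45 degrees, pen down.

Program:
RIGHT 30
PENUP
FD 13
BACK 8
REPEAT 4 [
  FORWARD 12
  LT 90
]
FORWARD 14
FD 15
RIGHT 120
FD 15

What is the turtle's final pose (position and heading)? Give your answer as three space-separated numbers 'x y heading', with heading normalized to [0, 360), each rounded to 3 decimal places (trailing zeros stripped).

Answer: 32.959 -10.689 255

Derivation:
Executing turtle program step by step:
Start: pos=(4,-5), heading=45, pen down
RT 30: heading 45 -> 15
PU: pen up
FD 13: (4,-5) -> (16.557,-1.635) [heading=15, move]
BK 8: (16.557,-1.635) -> (8.83,-3.706) [heading=15, move]
REPEAT 4 [
  -- iteration 1/4 --
  FD 12: (8.83,-3.706) -> (20.421,-0.6) [heading=15, move]
  LT 90: heading 15 -> 105
  -- iteration 2/4 --
  FD 12: (20.421,-0.6) -> (17.315,10.991) [heading=105, move]
  LT 90: heading 105 -> 195
  -- iteration 3/4 --
  FD 12: (17.315,10.991) -> (5.724,7.885) [heading=195, move]
  LT 90: heading 195 -> 285
  -- iteration 4/4 --
  FD 12: (5.724,7.885) -> (8.83,-3.706) [heading=285, move]
  LT 90: heading 285 -> 15
]
FD 14: (8.83,-3.706) -> (22.353,-0.082) [heading=15, move]
FD 15: (22.353,-0.082) -> (36.841,3.8) [heading=15, move]
RT 120: heading 15 -> 255
FD 15: (36.841,3.8) -> (32.959,-10.689) [heading=255, move]
Final: pos=(32.959,-10.689), heading=255, 0 segment(s) drawn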